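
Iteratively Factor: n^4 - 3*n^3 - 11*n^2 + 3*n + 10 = (n - 1)*(n^3 - 2*n^2 - 13*n - 10) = (n - 1)*(n + 2)*(n^2 - 4*n - 5) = (n - 5)*(n - 1)*(n + 2)*(n + 1)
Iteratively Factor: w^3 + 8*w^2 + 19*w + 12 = (w + 4)*(w^2 + 4*w + 3) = (w + 1)*(w + 4)*(w + 3)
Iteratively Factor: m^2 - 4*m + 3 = (m - 1)*(m - 3)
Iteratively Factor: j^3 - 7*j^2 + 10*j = (j - 2)*(j^2 - 5*j) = j*(j - 2)*(j - 5)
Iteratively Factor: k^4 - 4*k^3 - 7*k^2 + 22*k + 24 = (k - 3)*(k^3 - k^2 - 10*k - 8) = (k - 3)*(k + 2)*(k^2 - 3*k - 4) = (k - 4)*(k - 3)*(k + 2)*(k + 1)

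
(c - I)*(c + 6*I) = c^2 + 5*I*c + 6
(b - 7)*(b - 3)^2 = b^3 - 13*b^2 + 51*b - 63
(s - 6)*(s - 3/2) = s^2 - 15*s/2 + 9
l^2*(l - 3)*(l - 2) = l^4 - 5*l^3 + 6*l^2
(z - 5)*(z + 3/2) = z^2 - 7*z/2 - 15/2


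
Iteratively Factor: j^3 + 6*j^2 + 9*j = (j + 3)*(j^2 + 3*j) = j*(j + 3)*(j + 3)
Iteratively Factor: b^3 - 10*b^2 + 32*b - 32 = (b - 4)*(b^2 - 6*b + 8) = (b - 4)*(b - 2)*(b - 4)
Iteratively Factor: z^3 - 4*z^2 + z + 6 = (z + 1)*(z^2 - 5*z + 6) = (z - 2)*(z + 1)*(z - 3)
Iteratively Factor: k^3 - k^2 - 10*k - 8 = (k + 1)*(k^2 - 2*k - 8) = (k - 4)*(k + 1)*(k + 2)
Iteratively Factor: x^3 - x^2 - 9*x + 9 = (x - 3)*(x^2 + 2*x - 3) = (x - 3)*(x - 1)*(x + 3)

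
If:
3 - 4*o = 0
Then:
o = 3/4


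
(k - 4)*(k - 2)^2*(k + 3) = k^4 - 5*k^3 - 4*k^2 + 44*k - 48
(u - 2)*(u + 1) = u^2 - u - 2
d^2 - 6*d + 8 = (d - 4)*(d - 2)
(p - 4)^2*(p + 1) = p^3 - 7*p^2 + 8*p + 16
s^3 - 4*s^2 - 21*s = s*(s - 7)*(s + 3)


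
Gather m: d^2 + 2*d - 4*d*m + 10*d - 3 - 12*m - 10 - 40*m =d^2 + 12*d + m*(-4*d - 52) - 13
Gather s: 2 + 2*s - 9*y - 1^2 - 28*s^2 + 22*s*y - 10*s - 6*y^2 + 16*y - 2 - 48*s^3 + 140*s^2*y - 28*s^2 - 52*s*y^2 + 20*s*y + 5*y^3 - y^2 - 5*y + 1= -48*s^3 + s^2*(140*y - 56) + s*(-52*y^2 + 42*y - 8) + 5*y^3 - 7*y^2 + 2*y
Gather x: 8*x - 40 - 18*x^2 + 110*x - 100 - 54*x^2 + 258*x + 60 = -72*x^2 + 376*x - 80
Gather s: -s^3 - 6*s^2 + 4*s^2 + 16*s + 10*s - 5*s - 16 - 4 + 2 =-s^3 - 2*s^2 + 21*s - 18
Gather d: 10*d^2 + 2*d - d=10*d^2 + d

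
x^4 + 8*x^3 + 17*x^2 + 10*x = x*(x + 1)*(x + 2)*(x + 5)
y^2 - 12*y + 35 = (y - 7)*(y - 5)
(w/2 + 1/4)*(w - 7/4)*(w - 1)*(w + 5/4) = w^4/2 - w^3/2 - 39*w^2/32 + 43*w/64 + 35/64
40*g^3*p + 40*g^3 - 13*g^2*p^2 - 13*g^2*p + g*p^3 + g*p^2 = (-8*g + p)*(-5*g + p)*(g*p + g)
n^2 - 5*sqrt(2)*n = n*(n - 5*sqrt(2))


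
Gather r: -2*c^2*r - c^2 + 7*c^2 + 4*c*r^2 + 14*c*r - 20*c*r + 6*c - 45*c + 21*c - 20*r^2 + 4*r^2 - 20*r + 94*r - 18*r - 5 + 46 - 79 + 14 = 6*c^2 - 18*c + r^2*(4*c - 16) + r*(-2*c^2 - 6*c + 56) - 24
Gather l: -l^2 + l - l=-l^2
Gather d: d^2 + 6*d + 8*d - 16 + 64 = d^2 + 14*d + 48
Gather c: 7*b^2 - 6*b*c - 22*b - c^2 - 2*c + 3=7*b^2 - 22*b - c^2 + c*(-6*b - 2) + 3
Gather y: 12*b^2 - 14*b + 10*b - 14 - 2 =12*b^2 - 4*b - 16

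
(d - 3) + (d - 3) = 2*d - 6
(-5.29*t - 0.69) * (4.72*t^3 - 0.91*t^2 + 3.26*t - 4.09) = -24.9688*t^4 + 1.5571*t^3 - 16.6175*t^2 + 19.3867*t + 2.8221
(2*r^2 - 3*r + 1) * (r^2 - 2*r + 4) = 2*r^4 - 7*r^3 + 15*r^2 - 14*r + 4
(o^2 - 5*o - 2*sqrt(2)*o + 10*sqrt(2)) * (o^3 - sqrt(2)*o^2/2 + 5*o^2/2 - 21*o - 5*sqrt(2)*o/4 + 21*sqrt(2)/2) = o^5 - 5*sqrt(2)*o^4/2 - 5*o^4/2 - 63*o^3/2 + 25*sqrt(2)*o^3/4 + 100*o^2 + 335*sqrt(2)*o^2/4 - 525*sqrt(2)*o/2 - 67*o + 210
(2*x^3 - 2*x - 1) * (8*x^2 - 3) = 16*x^5 - 22*x^3 - 8*x^2 + 6*x + 3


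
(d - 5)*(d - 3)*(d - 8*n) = d^3 - 8*d^2*n - 8*d^2 + 64*d*n + 15*d - 120*n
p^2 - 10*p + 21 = (p - 7)*(p - 3)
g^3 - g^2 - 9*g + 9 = (g - 3)*(g - 1)*(g + 3)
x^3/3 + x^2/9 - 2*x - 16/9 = (x/3 + 1/3)*(x - 8/3)*(x + 2)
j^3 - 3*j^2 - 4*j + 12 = (j - 3)*(j - 2)*(j + 2)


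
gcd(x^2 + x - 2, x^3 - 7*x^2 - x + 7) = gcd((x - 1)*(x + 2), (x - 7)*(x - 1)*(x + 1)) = x - 1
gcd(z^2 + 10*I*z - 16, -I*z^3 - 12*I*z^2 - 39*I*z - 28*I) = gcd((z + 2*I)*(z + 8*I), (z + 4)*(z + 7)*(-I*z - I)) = 1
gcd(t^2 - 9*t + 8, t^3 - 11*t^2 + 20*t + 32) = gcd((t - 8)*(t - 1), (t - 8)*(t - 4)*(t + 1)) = t - 8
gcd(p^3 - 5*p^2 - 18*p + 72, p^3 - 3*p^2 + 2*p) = 1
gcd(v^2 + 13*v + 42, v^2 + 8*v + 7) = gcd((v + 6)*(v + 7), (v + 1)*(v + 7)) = v + 7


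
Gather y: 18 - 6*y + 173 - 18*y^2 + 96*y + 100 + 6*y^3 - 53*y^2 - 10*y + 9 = 6*y^3 - 71*y^2 + 80*y + 300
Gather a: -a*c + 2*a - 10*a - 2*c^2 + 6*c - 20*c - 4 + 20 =a*(-c - 8) - 2*c^2 - 14*c + 16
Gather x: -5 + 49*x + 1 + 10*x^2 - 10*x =10*x^2 + 39*x - 4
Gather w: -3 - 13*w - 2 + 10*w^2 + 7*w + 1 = 10*w^2 - 6*w - 4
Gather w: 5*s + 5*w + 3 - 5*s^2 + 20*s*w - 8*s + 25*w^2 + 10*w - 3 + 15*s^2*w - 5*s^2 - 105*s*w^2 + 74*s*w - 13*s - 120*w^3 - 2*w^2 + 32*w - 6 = -10*s^2 - 16*s - 120*w^3 + w^2*(23 - 105*s) + w*(15*s^2 + 94*s + 47) - 6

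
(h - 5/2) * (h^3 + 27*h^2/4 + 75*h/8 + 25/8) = h^4 + 17*h^3/4 - 15*h^2/2 - 325*h/16 - 125/16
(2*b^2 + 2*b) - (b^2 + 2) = b^2 + 2*b - 2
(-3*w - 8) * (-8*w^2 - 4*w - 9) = 24*w^3 + 76*w^2 + 59*w + 72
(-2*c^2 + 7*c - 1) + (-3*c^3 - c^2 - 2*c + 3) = -3*c^3 - 3*c^2 + 5*c + 2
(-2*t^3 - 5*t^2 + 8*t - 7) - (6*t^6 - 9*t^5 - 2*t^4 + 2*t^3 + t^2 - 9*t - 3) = -6*t^6 + 9*t^5 + 2*t^4 - 4*t^3 - 6*t^2 + 17*t - 4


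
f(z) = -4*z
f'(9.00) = -4.00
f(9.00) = -36.00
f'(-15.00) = -4.00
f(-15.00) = 60.00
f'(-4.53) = -4.00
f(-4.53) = 18.12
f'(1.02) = -4.00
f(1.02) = -4.08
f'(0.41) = -4.00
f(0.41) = -1.64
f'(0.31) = -4.00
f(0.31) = -1.24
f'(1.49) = -4.00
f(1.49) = -5.96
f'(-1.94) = -4.00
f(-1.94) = 7.76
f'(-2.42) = -4.00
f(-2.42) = 9.68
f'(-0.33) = -4.00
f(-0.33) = 1.32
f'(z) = -4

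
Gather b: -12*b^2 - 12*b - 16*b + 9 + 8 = -12*b^2 - 28*b + 17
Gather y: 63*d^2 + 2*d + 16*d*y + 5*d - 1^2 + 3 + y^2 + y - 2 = 63*d^2 + 7*d + y^2 + y*(16*d + 1)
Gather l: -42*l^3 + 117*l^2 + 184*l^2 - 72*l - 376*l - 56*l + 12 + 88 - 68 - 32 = -42*l^3 + 301*l^2 - 504*l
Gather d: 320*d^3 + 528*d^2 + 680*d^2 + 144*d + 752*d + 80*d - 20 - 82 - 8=320*d^3 + 1208*d^2 + 976*d - 110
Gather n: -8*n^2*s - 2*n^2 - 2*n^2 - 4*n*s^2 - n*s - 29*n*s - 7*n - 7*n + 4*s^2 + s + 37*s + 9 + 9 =n^2*(-8*s - 4) + n*(-4*s^2 - 30*s - 14) + 4*s^2 + 38*s + 18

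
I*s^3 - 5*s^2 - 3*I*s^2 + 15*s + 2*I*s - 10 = (s - 2)*(s + 5*I)*(I*s - I)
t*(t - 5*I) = t^2 - 5*I*t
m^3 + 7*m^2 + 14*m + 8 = (m + 1)*(m + 2)*(m + 4)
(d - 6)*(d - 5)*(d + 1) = d^3 - 10*d^2 + 19*d + 30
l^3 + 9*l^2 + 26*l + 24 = (l + 2)*(l + 3)*(l + 4)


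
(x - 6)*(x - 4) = x^2 - 10*x + 24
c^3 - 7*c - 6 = (c - 3)*(c + 1)*(c + 2)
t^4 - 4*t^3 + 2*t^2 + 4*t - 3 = (t - 3)*(t - 1)^2*(t + 1)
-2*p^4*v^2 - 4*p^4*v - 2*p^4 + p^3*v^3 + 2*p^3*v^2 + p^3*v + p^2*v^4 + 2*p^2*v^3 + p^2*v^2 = (-p + v)*(2*p + v)*(p*v + p)^2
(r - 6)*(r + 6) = r^2 - 36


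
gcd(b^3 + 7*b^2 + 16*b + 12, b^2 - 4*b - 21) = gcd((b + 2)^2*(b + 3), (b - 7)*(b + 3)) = b + 3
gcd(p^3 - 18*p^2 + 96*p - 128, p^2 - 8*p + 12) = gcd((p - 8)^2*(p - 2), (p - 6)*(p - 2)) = p - 2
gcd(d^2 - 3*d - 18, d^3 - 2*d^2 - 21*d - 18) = d^2 - 3*d - 18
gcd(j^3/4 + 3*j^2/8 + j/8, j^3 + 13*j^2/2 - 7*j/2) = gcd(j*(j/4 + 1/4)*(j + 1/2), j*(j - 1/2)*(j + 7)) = j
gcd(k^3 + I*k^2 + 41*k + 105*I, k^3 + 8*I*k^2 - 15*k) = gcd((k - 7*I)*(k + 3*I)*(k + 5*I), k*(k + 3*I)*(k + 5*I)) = k^2 + 8*I*k - 15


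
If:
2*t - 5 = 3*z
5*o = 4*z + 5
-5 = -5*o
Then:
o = 1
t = 5/2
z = 0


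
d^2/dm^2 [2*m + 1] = 0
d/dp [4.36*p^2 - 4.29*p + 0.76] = 8.72*p - 4.29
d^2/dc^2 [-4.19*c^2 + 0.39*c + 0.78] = -8.38000000000000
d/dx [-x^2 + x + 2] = 1 - 2*x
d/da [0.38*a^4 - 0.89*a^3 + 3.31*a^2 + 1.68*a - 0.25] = 1.52*a^3 - 2.67*a^2 + 6.62*a + 1.68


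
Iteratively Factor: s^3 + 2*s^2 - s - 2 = (s + 1)*(s^2 + s - 2) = (s + 1)*(s + 2)*(s - 1)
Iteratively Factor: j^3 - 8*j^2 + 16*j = (j - 4)*(j^2 - 4*j) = j*(j - 4)*(j - 4)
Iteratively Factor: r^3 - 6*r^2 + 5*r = (r)*(r^2 - 6*r + 5) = r*(r - 5)*(r - 1)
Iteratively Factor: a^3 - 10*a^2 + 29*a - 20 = (a - 1)*(a^2 - 9*a + 20) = (a - 4)*(a - 1)*(a - 5)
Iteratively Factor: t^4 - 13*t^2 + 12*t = (t - 1)*(t^3 + t^2 - 12*t) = (t - 1)*(t + 4)*(t^2 - 3*t) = t*(t - 1)*(t + 4)*(t - 3)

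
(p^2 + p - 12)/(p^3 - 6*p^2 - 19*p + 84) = 1/(p - 7)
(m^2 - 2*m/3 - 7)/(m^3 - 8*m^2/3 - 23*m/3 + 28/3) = (m - 3)/(m^2 - 5*m + 4)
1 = 1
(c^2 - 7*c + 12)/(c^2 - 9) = (c - 4)/(c + 3)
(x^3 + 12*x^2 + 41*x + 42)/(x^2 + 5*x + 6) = x + 7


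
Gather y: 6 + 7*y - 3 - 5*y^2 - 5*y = -5*y^2 + 2*y + 3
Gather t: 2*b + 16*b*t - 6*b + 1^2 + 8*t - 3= -4*b + t*(16*b + 8) - 2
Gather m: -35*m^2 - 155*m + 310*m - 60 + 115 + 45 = -35*m^2 + 155*m + 100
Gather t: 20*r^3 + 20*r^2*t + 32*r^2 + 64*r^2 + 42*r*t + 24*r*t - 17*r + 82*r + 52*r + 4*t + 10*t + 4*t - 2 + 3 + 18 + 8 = 20*r^3 + 96*r^2 + 117*r + t*(20*r^2 + 66*r + 18) + 27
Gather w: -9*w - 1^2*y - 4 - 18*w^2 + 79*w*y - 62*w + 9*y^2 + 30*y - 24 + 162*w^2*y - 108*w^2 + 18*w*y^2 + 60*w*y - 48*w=w^2*(162*y - 126) + w*(18*y^2 + 139*y - 119) + 9*y^2 + 29*y - 28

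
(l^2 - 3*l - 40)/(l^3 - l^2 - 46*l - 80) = 1/(l + 2)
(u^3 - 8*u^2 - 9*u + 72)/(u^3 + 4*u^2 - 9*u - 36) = (u - 8)/(u + 4)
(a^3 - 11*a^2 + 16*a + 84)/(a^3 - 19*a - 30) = (a^2 - 13*a + 42)/(a^2 - 2*a - 15)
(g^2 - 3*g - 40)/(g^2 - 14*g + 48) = (g + 5)/(g - 6)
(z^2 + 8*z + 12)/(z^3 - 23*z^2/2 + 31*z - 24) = 2*(z^2 + 8*z + 12)/(2*z^3 - 23*z^2 + 62*z - 48)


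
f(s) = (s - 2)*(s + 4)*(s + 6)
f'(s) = (s - 2)*(s + 4) + (s - 2)*(s + 6) + (s + 4)*(s + 6)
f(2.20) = 10.17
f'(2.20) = 53.72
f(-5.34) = 6.49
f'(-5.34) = 4.11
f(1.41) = -23.65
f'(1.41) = 32.52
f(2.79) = 47.15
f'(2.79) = 71.99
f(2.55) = 30.80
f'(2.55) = 64.31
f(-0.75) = -46.92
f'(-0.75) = -6.31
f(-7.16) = -33.58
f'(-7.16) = 43.24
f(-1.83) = -34.66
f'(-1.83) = -15.23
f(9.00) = 1365.00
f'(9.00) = 391.00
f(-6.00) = 0.00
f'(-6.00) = 16.00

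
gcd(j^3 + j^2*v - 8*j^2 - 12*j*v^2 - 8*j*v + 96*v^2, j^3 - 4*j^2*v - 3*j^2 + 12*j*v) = 1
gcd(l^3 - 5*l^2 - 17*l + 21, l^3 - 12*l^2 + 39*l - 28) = l^2 - 8*l + 7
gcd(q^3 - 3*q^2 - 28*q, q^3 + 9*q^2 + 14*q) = q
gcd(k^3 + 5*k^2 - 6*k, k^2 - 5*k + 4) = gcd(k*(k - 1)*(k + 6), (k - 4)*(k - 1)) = k - 1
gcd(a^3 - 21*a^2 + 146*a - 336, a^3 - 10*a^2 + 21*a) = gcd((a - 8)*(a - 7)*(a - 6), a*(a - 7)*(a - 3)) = a - 7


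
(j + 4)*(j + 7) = j^2 + 11*j + 28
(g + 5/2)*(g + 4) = g^2 + 13*g/2 + 10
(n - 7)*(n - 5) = n^2 - 12*n + 35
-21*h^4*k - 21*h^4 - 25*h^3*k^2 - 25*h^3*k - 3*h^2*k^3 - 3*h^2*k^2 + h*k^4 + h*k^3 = (-7*h + k)*(h + k)*(3*h + k)*(h*k + h)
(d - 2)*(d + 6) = d^2 + 4*d - 12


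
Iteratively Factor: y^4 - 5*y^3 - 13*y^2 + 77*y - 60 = (y - 3)*(y^3 - 2*y^2 - 19*y + 20) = (y - 5)*(y - 3)*(y^2 + 3*y - 4) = (y - 5)*(y - 3)*(y + 4)*(y - 1)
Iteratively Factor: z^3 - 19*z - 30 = (z - 5)*(z^2 + 5*z + 6) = (z - 5)*(z + 2)*(z + 3)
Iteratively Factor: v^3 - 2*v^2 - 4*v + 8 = (v + 2)*(v^2 - 4*v + 4) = (v - 2)*(v + 2)*(v - 2)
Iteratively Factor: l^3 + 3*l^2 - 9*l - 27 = (l - 3)*(l^2 + 6*l + 9) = (l - 3)*(l + 3)*(l + 3)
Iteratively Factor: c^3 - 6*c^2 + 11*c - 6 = (c - 1)*(c^2 - 5*c + 6) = (c - 2)*(c - 1)*(c - 3)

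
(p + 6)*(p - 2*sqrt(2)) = p^2 - 2*sqrt(2)*p + 6*p - 12*sqrt(2)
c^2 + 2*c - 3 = (c - 1)*(c + 3)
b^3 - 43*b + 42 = (b - 6)*(b - 1)*(b + 7)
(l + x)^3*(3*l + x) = 3*l^4 + 10*l^3*x + 12*l^2*x^2 + 6*l*x^3 + x^4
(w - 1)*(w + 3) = w^2 + 2*w - 3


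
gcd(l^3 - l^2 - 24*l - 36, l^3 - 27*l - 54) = l^2 - 3*l - 18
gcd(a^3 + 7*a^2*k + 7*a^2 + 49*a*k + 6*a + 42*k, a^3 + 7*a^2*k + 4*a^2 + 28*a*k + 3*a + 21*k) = a^2 + 7*a*k + a + 7*k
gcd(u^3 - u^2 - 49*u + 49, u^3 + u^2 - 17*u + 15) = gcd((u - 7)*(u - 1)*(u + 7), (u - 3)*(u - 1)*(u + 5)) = u - 1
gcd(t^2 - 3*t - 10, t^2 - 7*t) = 1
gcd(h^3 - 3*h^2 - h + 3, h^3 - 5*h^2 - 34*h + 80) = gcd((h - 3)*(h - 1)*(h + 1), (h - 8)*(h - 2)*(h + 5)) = 1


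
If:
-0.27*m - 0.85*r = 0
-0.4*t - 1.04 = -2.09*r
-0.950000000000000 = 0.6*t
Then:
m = -0.61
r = 0.19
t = -1.58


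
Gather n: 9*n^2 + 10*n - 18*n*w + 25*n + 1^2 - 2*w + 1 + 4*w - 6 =9*n^2 + n*(35 - 18*w) + 2*w - 4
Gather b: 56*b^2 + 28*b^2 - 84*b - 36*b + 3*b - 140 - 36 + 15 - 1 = 84*b^2 - 117*b - 162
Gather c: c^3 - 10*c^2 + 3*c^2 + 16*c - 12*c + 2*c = c^3 - 7*c^2 + 6*c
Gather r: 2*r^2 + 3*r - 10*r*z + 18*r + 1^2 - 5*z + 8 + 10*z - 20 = 2*r^2 + r*(21 - 10*z) + 5*z - 11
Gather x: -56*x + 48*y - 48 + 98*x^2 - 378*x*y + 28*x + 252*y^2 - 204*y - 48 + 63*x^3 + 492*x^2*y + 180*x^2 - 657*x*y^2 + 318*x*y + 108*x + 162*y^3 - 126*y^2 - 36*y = 63*x^3 + x^2*(492*y + 278) + x*(-657*y^2 - 60*y + 80) + 162*y^3 + 126*y^2 - 192*y - 96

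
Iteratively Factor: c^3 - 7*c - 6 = (c + 1)*(c^2 - c - 6) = (c + 1)*(c + 2)*(c - 3)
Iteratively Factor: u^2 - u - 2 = (u + 1)*(u - 2)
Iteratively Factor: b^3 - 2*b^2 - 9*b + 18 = (b + 3)*(b^2 - 5*b + 6) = (b - 3)*(b + 3)*(b - 2)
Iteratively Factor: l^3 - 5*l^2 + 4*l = (l - 1)*(l^2 - 4*l) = (l - 4)*(l - 1)*(l)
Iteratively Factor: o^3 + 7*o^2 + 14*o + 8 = (o + 1)*(o^2 + 6*o + 8) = (o + 1)*(o + 4)*(o + 2)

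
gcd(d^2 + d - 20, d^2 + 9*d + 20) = d + 5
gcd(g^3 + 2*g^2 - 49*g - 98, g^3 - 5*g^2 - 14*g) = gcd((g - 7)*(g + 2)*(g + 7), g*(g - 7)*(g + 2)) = g^2 - 5*g - 14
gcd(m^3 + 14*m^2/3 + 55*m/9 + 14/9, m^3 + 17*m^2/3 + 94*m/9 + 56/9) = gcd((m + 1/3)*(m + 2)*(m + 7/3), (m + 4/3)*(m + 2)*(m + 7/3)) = m^2 + 13*m/3 + 14/3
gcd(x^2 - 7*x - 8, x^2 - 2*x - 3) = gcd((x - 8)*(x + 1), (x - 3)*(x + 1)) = x + 1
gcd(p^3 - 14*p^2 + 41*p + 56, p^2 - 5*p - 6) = p + 1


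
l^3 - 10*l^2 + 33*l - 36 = (l - 4)*(l - 3)^2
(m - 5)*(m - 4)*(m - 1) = m^3 - 10*m^2 + 29*m - 20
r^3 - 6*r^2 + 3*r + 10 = (r - 5)*(r - 2)*(r + 1)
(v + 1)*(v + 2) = v^2 + 3*v + 2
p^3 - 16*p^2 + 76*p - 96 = (p - 8)*(p - 6)*(p - 2)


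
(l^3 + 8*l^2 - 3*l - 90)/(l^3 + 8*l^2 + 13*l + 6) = (l^2 + 2*l - 15)/(l^2 + 2*l + 1)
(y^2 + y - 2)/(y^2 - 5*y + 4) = (y + 2)/(y - 4)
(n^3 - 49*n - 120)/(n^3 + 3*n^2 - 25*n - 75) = (n - 8)/(n - 5)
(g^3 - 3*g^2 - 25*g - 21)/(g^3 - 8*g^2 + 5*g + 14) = (g + 3)/(g - 2)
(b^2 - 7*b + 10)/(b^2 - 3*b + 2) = (b - 5)/(b - 1)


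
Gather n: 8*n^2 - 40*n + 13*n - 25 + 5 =8*n^2 - 27*n - 20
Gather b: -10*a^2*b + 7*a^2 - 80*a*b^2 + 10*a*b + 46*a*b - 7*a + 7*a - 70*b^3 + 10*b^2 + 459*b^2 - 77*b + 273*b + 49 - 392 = 7*a^2 - 70*b^3 + b^2*(469 - 80*a) + b*(-10*a^2 + 56*a + 196) - 343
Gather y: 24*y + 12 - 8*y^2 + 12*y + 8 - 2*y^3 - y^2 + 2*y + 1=-2*y^3 - 9*y^2 + 38*y + 21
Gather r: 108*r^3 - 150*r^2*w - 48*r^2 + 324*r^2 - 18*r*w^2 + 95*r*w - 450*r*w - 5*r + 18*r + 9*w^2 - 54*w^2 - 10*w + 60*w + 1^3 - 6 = 108*r^3 + r^2*(276 - 150*w) + r*(-18*w^2 - 355*w + 13) - 45*w^2 + 50*w - 5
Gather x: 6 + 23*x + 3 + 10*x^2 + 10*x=10*x^2 + 33*x + 9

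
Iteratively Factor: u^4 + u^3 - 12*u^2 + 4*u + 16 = (u + 1)*(u^3 - 12*u + 16) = (u - 2)*(u + 1)*(u^2 + 2*u - 8) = (u - 2)*(u + 1)*(u + 4)*(u - 2)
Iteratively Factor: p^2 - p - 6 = (p - 3)*(p + 2)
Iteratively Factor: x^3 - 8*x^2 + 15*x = (x - 5)*(x^2 - 3*x) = (x - 5)*(x - 3)*(x)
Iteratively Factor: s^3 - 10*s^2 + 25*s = (s - 5)*(s^2 - 5*s) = s*(s - 5)*(s - 5)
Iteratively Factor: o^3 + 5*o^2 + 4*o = (o + 4)*(o^2 + o) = (o + 1)*(o + 4)*(o)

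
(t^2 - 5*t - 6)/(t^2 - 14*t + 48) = (t + 1)/(t - 8)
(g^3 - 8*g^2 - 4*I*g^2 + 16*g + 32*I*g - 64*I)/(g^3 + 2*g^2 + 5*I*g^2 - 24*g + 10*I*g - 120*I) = (g^2 - 4*g*(1 + I) + 16*I)/(g^2 + g*(6 + 5*I) + 30*I)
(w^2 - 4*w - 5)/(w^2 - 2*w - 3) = (w - 5)/(w - 3)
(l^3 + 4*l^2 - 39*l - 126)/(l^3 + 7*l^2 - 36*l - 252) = (l + 3)/(l + 6)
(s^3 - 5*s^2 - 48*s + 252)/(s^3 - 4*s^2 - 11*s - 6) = (s^2 + s - 42)/(s^2 + 2*s + 1)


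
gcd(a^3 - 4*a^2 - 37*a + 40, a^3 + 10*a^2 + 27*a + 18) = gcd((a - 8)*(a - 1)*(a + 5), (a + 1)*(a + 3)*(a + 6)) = 1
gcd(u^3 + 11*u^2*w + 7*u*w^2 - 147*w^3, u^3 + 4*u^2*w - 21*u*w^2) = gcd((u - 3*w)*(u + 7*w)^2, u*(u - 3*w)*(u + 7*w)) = u^2 + 4*u*w - 21*w^2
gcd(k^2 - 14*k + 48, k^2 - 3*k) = 1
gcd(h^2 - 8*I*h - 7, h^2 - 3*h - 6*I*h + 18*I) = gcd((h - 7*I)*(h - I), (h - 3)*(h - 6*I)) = 1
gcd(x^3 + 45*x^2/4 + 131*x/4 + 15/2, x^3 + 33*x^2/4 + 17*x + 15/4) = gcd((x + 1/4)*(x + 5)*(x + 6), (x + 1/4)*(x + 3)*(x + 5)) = x^2 + 21*x/4 + 5/4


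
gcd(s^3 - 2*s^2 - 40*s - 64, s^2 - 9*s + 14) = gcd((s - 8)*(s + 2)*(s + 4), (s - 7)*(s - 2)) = 1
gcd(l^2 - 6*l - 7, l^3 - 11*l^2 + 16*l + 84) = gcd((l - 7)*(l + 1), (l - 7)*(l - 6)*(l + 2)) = l - 7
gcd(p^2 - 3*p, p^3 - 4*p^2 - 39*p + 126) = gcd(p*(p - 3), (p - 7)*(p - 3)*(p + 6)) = p - 3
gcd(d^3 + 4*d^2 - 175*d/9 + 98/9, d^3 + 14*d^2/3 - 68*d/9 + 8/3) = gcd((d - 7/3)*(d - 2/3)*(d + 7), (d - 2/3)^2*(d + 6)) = d - 2/3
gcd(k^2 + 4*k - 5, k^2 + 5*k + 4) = 1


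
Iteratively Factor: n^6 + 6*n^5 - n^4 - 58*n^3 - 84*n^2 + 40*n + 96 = (n - 3)*(n^5 + 9*n^4 + 26*n^3 + 20*n^2 - 24*n - 32) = (n - 3)*(n + 2)*(n^4 + 7*n^3 + 12*n^2 - 4*n - 16) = (n - 3)*(n + 2)^2*(n^3 + 5*n^2 + 2*n - 8) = (n - 3)*(n + 2)^2*(n + 4)*(n^2 + n - 2) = (n - 3)*(n - 1)*(n + 2)^2*(n + 4)*(n + 2)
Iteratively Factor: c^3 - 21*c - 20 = (c - 5)*(c^2 + 5*c + 4) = (c - 5)*(c + 4)*(c + 1)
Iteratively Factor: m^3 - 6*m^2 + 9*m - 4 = (m - 1)*(m^2 - 5*m + 4) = (m - 4)*(m - 1)*(m - 1)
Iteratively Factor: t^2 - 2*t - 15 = (t - 5)*(t + 3)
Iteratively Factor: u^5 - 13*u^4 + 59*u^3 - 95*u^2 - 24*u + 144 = (u - 3)*(u^4 - 10*u^3 + 29*u^2 - 8*u - 48) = (u - 4)*(u - 3)*(u^3 - 6*u^2 + 5*u + 12) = (u - 4)*(u - 3)*(u + 1)*(u^2 - 7*u + 12) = (u - 4)*(u - 3)^2*(u + 1)*(u - 4)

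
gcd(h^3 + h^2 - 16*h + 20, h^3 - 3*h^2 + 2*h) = h - 2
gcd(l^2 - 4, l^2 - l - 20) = 1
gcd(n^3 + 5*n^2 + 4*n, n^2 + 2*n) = n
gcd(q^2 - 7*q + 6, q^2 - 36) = q - 6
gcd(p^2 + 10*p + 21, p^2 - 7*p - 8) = 1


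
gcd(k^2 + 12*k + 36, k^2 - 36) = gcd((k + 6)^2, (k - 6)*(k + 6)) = k + 6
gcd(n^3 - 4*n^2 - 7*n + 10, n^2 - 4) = n + 2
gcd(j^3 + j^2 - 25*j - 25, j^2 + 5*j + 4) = j + 1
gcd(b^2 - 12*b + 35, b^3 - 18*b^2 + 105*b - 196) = b - 7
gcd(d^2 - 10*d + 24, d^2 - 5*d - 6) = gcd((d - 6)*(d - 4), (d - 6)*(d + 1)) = d - 6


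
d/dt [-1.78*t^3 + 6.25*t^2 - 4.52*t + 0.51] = -5.34*t^2 + 12.5*t - 4.52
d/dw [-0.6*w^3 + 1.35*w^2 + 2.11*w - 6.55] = -1.8*w^2 + 2.7*w + 2.11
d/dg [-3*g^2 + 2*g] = 2 - 6*g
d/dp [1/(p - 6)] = -1/(p - 6)^2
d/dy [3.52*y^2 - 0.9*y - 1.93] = 7.04*y - 0.9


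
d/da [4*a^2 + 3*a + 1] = 8*a + 3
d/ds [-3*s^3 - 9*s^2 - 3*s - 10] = -9*s^2 - 18*s - 3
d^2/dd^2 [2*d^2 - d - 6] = 4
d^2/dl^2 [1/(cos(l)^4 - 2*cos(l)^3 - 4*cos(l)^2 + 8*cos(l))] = 2*((1 - cos(2*l))^3 + 3*(1 - cos(2*l))^2/2 - 25*cos(l)/8 - cos(2*l) + 11*cos(3*l)/16 - 9*cos(4*l)/4 - 9*cos(5*l)/16 + 13/4)/((cos(l) - 2)^4*(cos(l) + 2)^3*cos(l)^3)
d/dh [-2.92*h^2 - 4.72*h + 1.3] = -5.84*h - 4.72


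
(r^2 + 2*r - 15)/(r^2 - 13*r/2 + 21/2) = 2*(r + 5)/(2*r - 7)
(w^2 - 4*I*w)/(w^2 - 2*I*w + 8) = w/(w + 2*I)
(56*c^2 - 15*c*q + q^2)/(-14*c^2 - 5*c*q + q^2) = (-8*c + q)/(2*c + q)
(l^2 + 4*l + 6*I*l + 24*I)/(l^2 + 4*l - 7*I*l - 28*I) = (l + 6*I)/(l - 7*I)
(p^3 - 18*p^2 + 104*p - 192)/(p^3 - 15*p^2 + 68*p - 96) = (p - 6)/(p - 3)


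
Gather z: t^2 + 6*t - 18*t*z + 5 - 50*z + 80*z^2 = t^2 + 6*t + 80*z^2 + z*(-18*t - 50) + 5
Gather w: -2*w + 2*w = 0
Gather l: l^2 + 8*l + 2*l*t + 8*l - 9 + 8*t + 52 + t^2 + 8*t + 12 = l^2 + l*(2*t + 16) + t^2 + 16*t + 55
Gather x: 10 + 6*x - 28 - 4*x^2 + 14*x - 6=-4*x^2 + 20*x - 24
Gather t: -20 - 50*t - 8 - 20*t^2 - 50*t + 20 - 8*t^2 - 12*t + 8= -28*t^2 - 112*t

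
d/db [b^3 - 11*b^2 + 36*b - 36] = 3*b^2 - 22*b + 36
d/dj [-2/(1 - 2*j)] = -4/(2*j - 1)^2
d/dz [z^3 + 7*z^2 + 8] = z*(3*z + 14)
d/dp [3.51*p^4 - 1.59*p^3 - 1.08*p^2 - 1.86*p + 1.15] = 14.04*p^3 - 4.77*p^2 - 2.16*p - 1.86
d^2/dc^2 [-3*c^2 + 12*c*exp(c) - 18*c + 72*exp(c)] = 12*c*exp(c) + 96*exp(c) - 6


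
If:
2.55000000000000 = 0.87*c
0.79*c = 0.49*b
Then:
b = 4.73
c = 2.93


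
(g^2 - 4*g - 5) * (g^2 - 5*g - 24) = g^4 - 9*g^3 - 9*g^2 + 121*g + 120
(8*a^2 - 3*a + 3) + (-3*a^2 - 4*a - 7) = 5*a^2 - 7*a - 4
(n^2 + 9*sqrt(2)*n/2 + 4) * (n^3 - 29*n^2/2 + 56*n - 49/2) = n^5 - 29*n^4/2 + 9*sqrt(2)*n^4/2 - 261*sqrt(2)*n^3/4 + 60*n^3 - 165*n^2/2 + 252*sqrt(2)*n^2 - 441*sqrt(2)*n/4 + 224*n - 98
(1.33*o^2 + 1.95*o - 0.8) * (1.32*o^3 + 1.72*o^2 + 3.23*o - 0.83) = 1.7556*o^5 + 4.8616*o^4 + 6.5939*o^3 + 3.8186*o^2 - 4.2025*o + 0.664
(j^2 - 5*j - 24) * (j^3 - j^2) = j^5 - 6*j^4 - 19*j^3 + 24*j^2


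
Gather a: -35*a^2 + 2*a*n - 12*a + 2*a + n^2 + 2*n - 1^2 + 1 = -35*a^2 + a*(2*n - 10) + n^2 + 2*n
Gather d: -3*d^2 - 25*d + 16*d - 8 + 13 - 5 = -3*d^2 - 9*d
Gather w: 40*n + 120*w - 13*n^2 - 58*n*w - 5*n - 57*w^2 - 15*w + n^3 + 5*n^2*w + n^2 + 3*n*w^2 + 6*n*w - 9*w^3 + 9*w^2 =n^3 - 12*n^2 + 35*n - 9*w^3 + w^2*(3*n - 48) + w*(5*n^2 - 52*n + 105)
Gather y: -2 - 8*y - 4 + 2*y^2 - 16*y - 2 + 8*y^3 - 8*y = 8*y^3 + 2*y^2 - 32*y - 8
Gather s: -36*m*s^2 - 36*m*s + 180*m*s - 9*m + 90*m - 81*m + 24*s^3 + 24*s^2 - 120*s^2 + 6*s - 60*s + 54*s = 144*m*s + 24*s^3 + s^2*(-36*m - 96)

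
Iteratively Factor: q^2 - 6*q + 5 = (q - 1)*(q - 5)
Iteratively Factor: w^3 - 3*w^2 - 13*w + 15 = (w - 5)*(w^2 + 2*w - 3) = (w - 5)*(w + 3)*(w - 1)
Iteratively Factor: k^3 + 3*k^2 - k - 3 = (k - 1)*(k^2 + 4*k + 3) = (k - 1)*(k + 3)*(k + 1)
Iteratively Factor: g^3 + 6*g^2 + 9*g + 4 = (g + 4)*(g^2 + 2*g + 1) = (g + 1)*(g + 4)*(g + 1)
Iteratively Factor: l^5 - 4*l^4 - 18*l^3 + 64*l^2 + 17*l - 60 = (l - 5)*(l^4 + l^3 - 13*l^2 - l + 12) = (l - 5)*(l + 4)*(l^3 - 3*l^2 - l + 3) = (l - 5)*(l + 1)*(l + 4)*(l^2 - 4*l + 3) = (l - 5)*(l - 1)*(l + 1)*(l + 4)*(l - 3)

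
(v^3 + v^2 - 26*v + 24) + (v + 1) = v^3 + v^2 - 25*v + 25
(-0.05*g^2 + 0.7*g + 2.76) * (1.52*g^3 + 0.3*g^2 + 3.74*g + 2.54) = -0.076*g^5 + 1.049*g^4 + 4.2182*g^3 + 3.319*g^2 + 12.1004*g + 7.0104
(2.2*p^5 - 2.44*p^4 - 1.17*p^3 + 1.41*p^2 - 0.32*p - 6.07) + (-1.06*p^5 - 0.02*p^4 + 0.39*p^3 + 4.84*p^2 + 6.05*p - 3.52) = 1.14*p^5 - 2.46*p^4 - 0.78*p^3 + 6.25*p^2 + 5.73*p - 9.59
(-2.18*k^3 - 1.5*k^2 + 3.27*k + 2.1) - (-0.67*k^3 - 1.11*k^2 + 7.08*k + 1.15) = -1.51*k^3 - 0.39*k^2 - 3.81*k + 0.95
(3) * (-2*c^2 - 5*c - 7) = -6*c^2 - 15*c - 21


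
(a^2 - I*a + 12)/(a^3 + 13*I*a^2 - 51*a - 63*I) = (a - 4*I)/(a^2 + 10*I*a - 21)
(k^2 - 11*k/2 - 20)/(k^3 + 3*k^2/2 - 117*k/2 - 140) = 1/(k + 7)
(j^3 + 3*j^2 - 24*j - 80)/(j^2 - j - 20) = j + 4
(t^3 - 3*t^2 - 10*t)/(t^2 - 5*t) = t + 2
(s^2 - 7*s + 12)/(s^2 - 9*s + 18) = (s - 4)/(s - 6)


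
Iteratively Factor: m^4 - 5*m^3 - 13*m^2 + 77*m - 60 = (m + 4)*(m^3 - 9*m^2 + 23*m - 15) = (m - 3)*(m + 4)*(m^2 - 6*m + 5) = (m - 5)*(m - 3)*(m + 4)*(m - 1)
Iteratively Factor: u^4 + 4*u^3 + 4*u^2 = (u)*(u^3 + 4*u^2 + 4*u) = u*(u + 2)*(u^2 + 2*u) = u^2*(u + 2)*(u + 2)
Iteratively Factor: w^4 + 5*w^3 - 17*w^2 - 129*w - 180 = (w + 4)*(w^3 + w^2 - 21*w - 45) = (w + 3)*(w + 4)*(w^2 - 2*w - 15) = (w - 5)*(w + 3)*(w + 4)*(w + 3)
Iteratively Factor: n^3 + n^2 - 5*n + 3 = (n - 1)*(n^2 + 2*n - 3) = (n - 1)^2*(n + 3)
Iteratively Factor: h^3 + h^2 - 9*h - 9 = (h + 3)*(h^2 - 2*h - 3) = (h - 3)*(h + 3)*(h + 1)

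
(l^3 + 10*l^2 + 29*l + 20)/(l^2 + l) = l + 9 + 20/l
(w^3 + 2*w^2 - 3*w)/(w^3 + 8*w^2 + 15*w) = (w - 1)/(w + 5)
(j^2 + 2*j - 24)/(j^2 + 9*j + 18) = (j - 4)/(j + 3)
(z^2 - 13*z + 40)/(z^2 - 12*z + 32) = (z - 5)/(z - 4)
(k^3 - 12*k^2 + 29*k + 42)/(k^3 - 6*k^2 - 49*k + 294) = (k + 1)/(k + 7)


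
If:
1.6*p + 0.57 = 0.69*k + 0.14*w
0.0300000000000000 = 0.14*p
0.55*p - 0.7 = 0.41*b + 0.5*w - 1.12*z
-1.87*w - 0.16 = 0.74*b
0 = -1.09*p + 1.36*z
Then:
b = -1.64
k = 1.21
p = 0.21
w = 0.56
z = 0.17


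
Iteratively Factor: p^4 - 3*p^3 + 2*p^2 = (p - 2)*(p^3 - p^2) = p*(p - 2)*(p^2 - p) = p*(p - 2)*(p - 1)*(p)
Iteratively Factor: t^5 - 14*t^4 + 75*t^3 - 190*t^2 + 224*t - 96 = (t - 1)*(t^4 - 13*t^3 + 62*t^2 - 128*t + 96) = (t - 4)*(t - 1)*(t^3 - 9*t^2 + 26*t - 24) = (t - 4)^2*(t - 1)*(t^2 - 5*t + 6) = (t - 4)^2*(t - 2)*(t - 1)*(t - 3)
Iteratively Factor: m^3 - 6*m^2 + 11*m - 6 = (m - 2)*(m^2 - 4*m + 3) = (m - 2)*(m - 1)*(m - 3)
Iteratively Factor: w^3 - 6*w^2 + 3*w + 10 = (w - 2)*(w^2 - 4*w - 5) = (w - 5)*(w - 2)*(w + 1)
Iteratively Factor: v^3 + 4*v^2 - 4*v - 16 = (v + 2)*(v^2 + 2*v - 8) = (v + 2)*(v + 4)*(v - 2)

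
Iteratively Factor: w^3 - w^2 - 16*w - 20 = (w + 2)*(w^2 - 3*w - 10) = (w + 2)^2*(w - 5)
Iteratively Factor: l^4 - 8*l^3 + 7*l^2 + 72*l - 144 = (l - 4)*(l^3 - 4*l^2 - 9*l + 36) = (l - 4)^2*(l^2 - 9) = (l - 4)^2*(l - 3)*(l + 3)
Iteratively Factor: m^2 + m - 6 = (m - 2)*(m + 3)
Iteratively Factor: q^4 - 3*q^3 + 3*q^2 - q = (q)*(q^3 - 3*q^2 + 3*q - 1) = q*(q - 1)*(q^2 - 2*q + 1) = q*(q - 1)^2*(q - 1)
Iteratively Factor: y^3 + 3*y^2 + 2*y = (y + 1)*(y^2 + 2*y) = (y + 1)*(y + 2)*(y)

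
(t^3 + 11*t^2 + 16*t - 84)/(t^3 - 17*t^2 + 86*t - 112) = (t^2 + 13*t + 42)/(t^2 - 15*t + 56)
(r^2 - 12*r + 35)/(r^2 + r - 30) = (r - 7)/(r + 6)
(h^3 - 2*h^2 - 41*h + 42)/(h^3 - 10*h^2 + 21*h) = (h^2 + 5*h - 6)/(h*(h - 3))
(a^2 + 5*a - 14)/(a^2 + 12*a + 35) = (a - 2)/(a + 5)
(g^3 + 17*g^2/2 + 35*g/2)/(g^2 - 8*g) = (2*g^2 + 17*g + 35)/(2*(g - 8))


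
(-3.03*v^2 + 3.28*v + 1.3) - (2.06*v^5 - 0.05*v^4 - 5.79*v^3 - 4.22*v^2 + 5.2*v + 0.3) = -2.06*v^5 + 0.05*v^4 + 5.79*v^3 + 1.19*v^2 - 1.92*v + 1.0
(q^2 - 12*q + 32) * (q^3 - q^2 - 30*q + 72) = q^5 - 13*q^4 + 14*q^3 + 400*q^2 - 1824*q + 2304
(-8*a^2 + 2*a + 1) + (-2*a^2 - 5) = -10*a^2 + 2*a - 4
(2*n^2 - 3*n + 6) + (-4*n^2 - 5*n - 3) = -2*n^2 - 8*n + 3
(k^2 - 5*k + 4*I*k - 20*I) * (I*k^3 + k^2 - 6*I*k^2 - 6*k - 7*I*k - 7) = I*k^5 - 3*k^4 - 11*I*k^4 + 33*k^3 + 27*I*k^3 - 69*k^2 - 9*I*k^2 - 105*k + 92*I*k + 140*I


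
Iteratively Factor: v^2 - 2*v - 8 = (v + 2)*(v - 4)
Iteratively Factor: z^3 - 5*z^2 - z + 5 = (z - 5)*(z^2 - 1) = (z - 5)*(z - 1)*(z + 1)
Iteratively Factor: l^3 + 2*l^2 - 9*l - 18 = (l - 3)*(l^2 + 5*l + 6) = (l - 3)*(l + 2)*(l + 3)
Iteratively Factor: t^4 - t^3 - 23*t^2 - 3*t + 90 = (t + 3)*(t^3 - 4*t^2 - 11*t + 30) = (t - 5)*(t + 3)*(t^2 + t - 6) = (t - 5)*(t - 2)*(t + 3)*(t + 3)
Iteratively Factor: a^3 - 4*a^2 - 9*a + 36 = (a - 3)*(a^2 - a - 12) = (a - 4)*(a - 3)*(a + 3)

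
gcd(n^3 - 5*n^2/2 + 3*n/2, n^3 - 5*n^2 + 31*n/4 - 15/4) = n^2 - 5*n/2 + 3/2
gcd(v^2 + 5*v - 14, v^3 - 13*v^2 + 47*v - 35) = 1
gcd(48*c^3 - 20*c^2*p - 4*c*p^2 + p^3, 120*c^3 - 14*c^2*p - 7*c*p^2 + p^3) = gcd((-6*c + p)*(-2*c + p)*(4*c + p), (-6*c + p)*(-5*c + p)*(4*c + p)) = -24*c^2 - 2*c*p + p^2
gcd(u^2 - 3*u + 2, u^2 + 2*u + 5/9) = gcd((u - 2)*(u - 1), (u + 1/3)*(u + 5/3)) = 1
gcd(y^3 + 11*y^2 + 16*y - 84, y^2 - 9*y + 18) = 1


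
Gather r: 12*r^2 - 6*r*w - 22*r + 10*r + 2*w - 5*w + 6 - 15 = 12*r^2 + r*(-6*w - 12) - 3*w - 9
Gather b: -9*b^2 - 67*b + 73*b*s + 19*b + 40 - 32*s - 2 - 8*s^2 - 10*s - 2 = -9*b^2 + b*(73*s - 48) - 8*s^2 - 42*s + 36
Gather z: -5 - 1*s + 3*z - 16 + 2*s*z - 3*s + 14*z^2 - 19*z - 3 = -4*s + 14*z^2 + z*(2*s - 16) - 24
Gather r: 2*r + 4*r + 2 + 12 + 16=6*r + 30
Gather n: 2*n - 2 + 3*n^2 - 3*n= 3*n^2 - n - 2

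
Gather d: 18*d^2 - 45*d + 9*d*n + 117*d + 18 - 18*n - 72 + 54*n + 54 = 18*d^2 + d*(9*n + 72) + 36*n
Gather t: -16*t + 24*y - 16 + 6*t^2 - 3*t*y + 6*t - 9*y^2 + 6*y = 6*t^2 + t*(-3*y - 10) - 9*y^2 + 30*y - 16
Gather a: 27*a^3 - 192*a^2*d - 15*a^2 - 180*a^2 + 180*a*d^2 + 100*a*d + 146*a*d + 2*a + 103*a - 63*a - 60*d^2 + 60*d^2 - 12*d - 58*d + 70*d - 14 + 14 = 27*a^3 + a^2*(-192*d - 195) + a*(180*d^2 + 246*d + 42)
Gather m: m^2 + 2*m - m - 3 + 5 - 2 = m^2 + m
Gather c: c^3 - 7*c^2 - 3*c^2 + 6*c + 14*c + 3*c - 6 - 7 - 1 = c^3 - 10*c^2 + 23*c - 14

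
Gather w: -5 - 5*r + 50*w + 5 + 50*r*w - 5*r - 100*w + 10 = -10*r + w*(50*r - 50) + 10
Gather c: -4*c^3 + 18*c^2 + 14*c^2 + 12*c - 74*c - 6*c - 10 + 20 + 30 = -4*c^3 + 32*c^2 - 68*c + 40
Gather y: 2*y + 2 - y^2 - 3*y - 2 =-y^2 - y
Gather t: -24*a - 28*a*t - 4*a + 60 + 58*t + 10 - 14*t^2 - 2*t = -28*a - 14*t^2 + t*(56 - 28*a) + 70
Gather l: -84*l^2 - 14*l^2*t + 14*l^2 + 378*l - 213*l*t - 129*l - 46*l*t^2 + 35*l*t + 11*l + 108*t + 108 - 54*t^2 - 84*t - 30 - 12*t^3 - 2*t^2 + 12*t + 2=l^2*(-14*t - 70) + l*(-46*t^2 - 178*t + 260) - 12*t^3 - 56*t^2 + 36*t + 80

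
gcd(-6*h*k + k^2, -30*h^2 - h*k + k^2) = 6*h - k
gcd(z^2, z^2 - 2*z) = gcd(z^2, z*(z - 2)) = z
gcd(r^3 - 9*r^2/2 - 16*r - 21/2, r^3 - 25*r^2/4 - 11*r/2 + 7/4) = r^2 - 6*r - 7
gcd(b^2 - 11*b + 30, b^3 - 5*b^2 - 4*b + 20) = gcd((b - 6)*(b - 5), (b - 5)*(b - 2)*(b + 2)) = b - 5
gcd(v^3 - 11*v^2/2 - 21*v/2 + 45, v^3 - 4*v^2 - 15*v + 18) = v^2 - 3*v - 18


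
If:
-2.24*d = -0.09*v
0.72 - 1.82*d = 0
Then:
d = 0.40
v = 9.85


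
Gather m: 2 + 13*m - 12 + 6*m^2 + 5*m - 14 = 6*m^2 + 18*m - 24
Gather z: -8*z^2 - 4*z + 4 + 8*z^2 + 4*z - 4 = 0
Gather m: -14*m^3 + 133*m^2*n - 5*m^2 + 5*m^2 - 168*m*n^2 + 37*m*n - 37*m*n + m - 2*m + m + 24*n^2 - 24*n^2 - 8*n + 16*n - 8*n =-14*m^3 + 133*m^2*n - 168*m*n^2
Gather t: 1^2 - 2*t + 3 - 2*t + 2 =6 - 4*t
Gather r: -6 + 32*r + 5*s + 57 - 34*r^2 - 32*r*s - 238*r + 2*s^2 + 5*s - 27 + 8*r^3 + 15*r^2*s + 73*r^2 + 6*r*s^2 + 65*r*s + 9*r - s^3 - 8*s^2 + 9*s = 8*r^3 + r^2*(15*s + 39) + r*(6*s^2 + 33*s - 197) - s^3 - 6*s^2 + 19*s + 24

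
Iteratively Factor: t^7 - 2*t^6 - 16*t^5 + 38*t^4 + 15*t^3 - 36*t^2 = (t)*(t^6 - 2*t^5 - 16*t^4 + 38*t^3 + 15*t^2 - 36*t) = t*(t - 3)*(t^5 + t^4 - 13*t^3 - t^2 + 12*t) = t*(t - 3)^2*(t^4 + 4*t^3 - t^2 - 4*t) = t*(t - 3)^2*(t + 1)*(t^3 + 3*t^2 - 4*t) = t^2*(t - 3)^2*(t + 1)*(t^2 + 3*t - 4) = t^2*(t - 3)^2*(t + 1)*(t + 4)*(t - 1)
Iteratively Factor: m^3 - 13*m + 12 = (m + 4)*(m^2 - 4*m + 3) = (m - 1)*(m + 4)*(m - 3)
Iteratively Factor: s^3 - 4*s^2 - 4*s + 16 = (s - 4)*(s^2 - 4) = (s - 4)*(s + 2)*(s - 2)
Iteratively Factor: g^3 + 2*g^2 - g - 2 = (g + 1)*(g^2 + g - 2) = (g + 1)*(g + 2)*(g - 1)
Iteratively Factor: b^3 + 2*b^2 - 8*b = (b - 2)*(b^2 + 4*b) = (b - 2)*(b + 4)*(b)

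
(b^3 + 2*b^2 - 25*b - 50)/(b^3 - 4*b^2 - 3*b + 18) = (b^2 - 25)/(b^2 - 6*b + 9)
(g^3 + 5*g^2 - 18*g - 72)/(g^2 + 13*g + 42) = (g^2 - g - 12)/(g + 7)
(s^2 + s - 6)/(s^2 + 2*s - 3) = (s - 2)/(s - 1)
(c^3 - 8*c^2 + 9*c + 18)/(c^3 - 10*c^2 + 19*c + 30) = (c - 3)/(c - 5)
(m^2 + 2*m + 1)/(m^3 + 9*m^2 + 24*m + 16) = (m + 1)/(m^2 + 8*m + 16)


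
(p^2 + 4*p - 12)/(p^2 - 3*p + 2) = (p + 6)/(p - 1)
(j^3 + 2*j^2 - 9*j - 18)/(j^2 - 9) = j + 2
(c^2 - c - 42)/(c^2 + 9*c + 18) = (c - 7)/(c + 3)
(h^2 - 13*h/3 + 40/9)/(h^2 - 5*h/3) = (h - 8/3)/h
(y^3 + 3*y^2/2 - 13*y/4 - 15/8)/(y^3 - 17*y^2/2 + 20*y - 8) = (8*y^3 + 12*y^2 - 26*y - 15)/(4*(2*y^3 - 17*y^2 + 40*y - 16))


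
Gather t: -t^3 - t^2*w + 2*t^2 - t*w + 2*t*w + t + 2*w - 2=-t^3 + t^2*(2 - w) + t*(w + 1) + 2*w - 2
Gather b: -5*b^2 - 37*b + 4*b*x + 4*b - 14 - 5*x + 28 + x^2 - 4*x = -5*b^2 + b*(4*x - 33) + x^2 - 9*x + 14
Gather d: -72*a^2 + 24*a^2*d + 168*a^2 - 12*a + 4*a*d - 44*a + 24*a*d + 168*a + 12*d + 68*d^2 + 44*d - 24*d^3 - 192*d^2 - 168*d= 96*a^2 + 112*a - 24*d^3 - 124*d^2 + d*(24*a^2 + 28*a - 112)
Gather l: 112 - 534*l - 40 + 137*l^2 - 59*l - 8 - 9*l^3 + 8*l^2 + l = -9*l^3 + 145*l^2 - 592*l + 64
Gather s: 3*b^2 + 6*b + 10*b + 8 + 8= 3*b^2 + 16*b + 16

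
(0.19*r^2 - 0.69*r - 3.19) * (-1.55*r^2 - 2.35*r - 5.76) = -0.2945*r^4 + 0.623*r^3 + 5.4716*r^2 + 11.4709*r + 18.3744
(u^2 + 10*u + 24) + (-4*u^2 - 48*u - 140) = -3*u^2 - 38*u - 116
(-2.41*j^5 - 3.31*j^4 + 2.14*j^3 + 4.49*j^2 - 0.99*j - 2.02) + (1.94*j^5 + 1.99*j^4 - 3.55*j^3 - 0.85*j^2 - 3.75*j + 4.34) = -0.47*j^5 - 1.32*j^4 - 1.41*j^3 + 3.64*j^2 - 4.74*j + 2.32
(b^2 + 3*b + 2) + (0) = b^2 + 3*b + 2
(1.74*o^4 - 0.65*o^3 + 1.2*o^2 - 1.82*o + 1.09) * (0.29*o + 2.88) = 0.5046*o^5 + 4.8227*o^4 - 1.524*o^3 + 2.9282*o^2 - 4.9255*o + 3.1392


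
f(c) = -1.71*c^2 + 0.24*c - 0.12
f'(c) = 0.24 - 3.42*c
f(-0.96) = -1.93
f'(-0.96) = 3.52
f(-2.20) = -8.92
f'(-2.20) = 7.76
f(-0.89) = -1.69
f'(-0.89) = 3.28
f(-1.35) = -3.56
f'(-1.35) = 4.86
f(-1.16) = -2.70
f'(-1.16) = 4.21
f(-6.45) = -72.81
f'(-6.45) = 22.30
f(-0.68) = -1.07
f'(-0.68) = 2.57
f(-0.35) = -0.41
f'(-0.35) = 1.44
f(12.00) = -243.48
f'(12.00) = -40.80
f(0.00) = -0.12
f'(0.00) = 0.24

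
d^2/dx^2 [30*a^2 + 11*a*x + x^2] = 2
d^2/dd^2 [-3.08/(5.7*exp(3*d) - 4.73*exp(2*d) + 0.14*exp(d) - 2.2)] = (-3.08*(17.1*exp(2*d) - 9.46*exp(d) + 0.14)*(34.2*exp(2*d) - 18.92*exp(d) + 0.28)*exp(d) + (158.004*exp(2*d) - 58.2736*exp(d) + 0.4312)*(5.7*exp(3*d) - 4.73*exp(2*d) + 0.14*exp(d) - 2.2))*exp(d)/(5.7*exp(3*d) - 4.73*exp(2*d) + 0.14*exp(d) - 2.2)^3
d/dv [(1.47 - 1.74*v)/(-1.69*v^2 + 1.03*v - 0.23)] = (-2.9406*v^2 + 4.9686*v - 1.1139)/(2.8561*v^4 - 3.4814*v^3 + 1.8383*v^2 - 0.4738*v + 0.0529)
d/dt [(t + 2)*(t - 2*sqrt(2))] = 2*t - 2*sqrt(2) + 2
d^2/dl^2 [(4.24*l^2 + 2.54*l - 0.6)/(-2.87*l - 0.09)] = 11.127756/(23.639903*l^3 + 2.223963*l^2 + 0.069741*l + 0.000729)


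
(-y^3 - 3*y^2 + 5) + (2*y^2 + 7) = -y^3 - y^2 + 12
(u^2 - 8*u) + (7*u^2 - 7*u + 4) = 8*u^2 - 15*u + 4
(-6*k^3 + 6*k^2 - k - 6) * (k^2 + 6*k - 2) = -6*k^5 - 30*k^4 + 47*k^3 - 24*k^2 - 34*k + 12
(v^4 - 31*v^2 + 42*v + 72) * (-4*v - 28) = -4*v^5 - 28*v^4 + 124*v^3 + 700*v^2 - 1464*v - 2016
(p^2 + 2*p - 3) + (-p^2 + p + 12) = 3*p + 9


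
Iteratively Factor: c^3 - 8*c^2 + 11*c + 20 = (c + 1)*(c^2 - 9*c + 20) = (c - 4)*(c + 1)*(c - 5)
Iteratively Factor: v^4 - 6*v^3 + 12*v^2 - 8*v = (v - 2)*(v^3 - 4*v^2 + 4*v) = v*(v - 2)*(v^2 - 4*v + 4) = v*(v - 2)^2*(v - 2)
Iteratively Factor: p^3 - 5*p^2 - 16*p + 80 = (p - 5)*(p^2 - 16) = (p - 5)*(p + 4)*(p - 4)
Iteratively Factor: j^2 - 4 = (j - 2)*(j + 2)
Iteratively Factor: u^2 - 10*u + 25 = (u - 5)*(u - 5)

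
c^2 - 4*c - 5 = (c - 5)*(c + 1)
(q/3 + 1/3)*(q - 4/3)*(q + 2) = q^3/3 + 5*q^2/9 - 2*q/3 - 8/9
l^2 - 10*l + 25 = (l - 5)^2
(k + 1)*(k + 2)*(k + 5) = k^3 + 8*k^2 + 17*k + 10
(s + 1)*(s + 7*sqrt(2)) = s^2 + s + 7*sqrt(2)*s + 7*sqrt(2)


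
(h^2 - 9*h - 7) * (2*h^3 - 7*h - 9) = 2*h^5 - 18*h^4 - 21*h^3 + 54*h^2 + 130*h + 63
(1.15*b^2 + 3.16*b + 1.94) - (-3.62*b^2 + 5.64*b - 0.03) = 4.77*b^2 - 2.48*b + 1.97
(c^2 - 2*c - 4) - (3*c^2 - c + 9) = -2*c^2 - c - 13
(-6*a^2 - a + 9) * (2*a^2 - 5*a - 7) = -12*a^4 + 28*a^3 + 65*a^2 - 38*a - 63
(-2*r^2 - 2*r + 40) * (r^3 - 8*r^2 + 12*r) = -2*r^5 + 14*r^4 + 32*r^3 - 344*r^2 + 480*r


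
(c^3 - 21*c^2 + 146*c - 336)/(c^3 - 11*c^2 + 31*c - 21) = (c^2 - 14*c + 48)/(c^2 - 4*c + 3)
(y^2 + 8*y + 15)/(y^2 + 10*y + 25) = (y + 3)/(y + 5)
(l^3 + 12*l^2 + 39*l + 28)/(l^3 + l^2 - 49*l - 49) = (l + 4)/(l - 7)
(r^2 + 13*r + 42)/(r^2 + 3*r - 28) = (r + 6)/(r - 4)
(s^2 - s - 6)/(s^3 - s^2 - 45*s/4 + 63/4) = 4*(s + 2)/(4*s^2 + 8*s - 21)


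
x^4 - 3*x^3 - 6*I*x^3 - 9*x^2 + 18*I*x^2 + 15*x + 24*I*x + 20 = (x - 4)*(x + 1)*(x - 5*I)*(x - I)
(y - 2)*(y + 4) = y^2 + 2*y - 8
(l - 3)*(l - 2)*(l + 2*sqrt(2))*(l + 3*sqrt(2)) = l^4 - 5*l^3 + 5*sqrt(2)*l^3 - 25*sqrt(2)*l^2 + 18*l^2 - 60*l + 30*sqrt(2)*l + 72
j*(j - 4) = j^2 - 4*j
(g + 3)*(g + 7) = g^2 + 10*g + 21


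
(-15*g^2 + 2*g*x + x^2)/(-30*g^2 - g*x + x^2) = (-3*g + x)/(-6*g + x)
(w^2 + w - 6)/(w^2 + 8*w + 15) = (w - 2)/(w + 5)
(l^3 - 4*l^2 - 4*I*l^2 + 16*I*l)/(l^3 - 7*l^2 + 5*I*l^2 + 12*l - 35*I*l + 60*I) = l*(l - 4*I)/(l^2 + l*(-3 + 5*I) - 15*I)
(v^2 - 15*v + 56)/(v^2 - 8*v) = (v - 7)/v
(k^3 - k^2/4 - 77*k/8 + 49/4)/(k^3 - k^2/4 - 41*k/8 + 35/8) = (2*k^2 + 3*k - 14)/(2*k^2 + 3*k - 5)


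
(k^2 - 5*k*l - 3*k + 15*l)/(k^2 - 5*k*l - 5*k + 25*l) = (k - 3)/(k - 5)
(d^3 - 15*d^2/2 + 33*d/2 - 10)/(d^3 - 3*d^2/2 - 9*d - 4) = (2*d^2 - 7*d + 5)/(2*d^2 + 5*d + 2)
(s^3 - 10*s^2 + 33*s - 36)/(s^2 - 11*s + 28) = (s^2 - 6*s + 9)/(s - 7)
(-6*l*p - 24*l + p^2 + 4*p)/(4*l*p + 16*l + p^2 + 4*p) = (-6*l + p)/(4*l + p)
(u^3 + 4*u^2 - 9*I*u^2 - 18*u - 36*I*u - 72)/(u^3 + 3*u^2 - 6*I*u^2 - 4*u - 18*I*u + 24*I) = (u - 3*I)/(u - 1)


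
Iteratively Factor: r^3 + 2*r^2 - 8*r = (r - 2)*(r^2 + 4*r) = (r - 2)*(r + 4)*(r)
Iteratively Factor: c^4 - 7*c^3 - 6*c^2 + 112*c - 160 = (c - 4)*(c^3 - 3*c^2 - 18*c + 40) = (c - 5)*(c - 4)*(c^2 + 2*c - 8) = (c - 5)*(c - 4)*(c + 4)*(c - 2)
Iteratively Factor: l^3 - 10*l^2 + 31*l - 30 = (l - 3)*(l^2 - 7*l + 10) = (l - 5)*(l - 3)*(l - 2)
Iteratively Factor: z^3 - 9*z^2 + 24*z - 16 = (z - 1)*(z^2 - 8*z + 16) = (z - 4)*(z - 1)*(z - 4)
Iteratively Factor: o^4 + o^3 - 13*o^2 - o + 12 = (o + 1)*(o^3 - 13*o + 12) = (o + 1)*(o + 4)*(o^2 - 4*o + 3) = (o - 1)*(o + 1)*(o + 4)*(o - 3)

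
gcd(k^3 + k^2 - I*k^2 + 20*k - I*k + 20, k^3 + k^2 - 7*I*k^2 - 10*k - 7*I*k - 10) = k^2 + k*(1 - 5*I) - 5*I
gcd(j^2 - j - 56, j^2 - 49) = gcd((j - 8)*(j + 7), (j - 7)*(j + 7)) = j + 7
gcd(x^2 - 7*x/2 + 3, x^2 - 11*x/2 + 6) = x - 3/2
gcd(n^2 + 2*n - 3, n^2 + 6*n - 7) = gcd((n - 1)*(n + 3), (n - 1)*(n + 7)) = n - 1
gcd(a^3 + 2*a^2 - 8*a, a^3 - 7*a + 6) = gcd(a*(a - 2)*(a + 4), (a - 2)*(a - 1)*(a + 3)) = a - 2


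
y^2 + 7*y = y*(y + 7)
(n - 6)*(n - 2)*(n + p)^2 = n^4 + 2*n^3*p - 8*n^3 + n^2*p^2 - 16*n^2*p + 12*n^2 - 8*n*p^2 + 24*n*p + 12*p^2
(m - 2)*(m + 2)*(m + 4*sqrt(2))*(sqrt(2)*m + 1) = sqrt(2)*m^4 + 9*m^3 - 36*m - 16*sqrt(2)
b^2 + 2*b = b*(b + 2)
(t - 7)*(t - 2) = t^2 - 9*t + 14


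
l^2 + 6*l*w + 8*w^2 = (l + 2*w)*(l + 4*w)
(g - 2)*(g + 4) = g^2 + 2*g - 8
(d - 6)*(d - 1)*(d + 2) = d^3 - 5*d^2 - 8*d + 12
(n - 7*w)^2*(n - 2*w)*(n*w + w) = n^4*w - 16*n^3*w^2 + n^3*w + 77*n^2*w^3 - 16*n^2*w^2 - 98*n*w^4 + 77*n*w^3 - 98*w^4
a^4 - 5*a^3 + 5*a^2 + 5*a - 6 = (a - 3)*(a - 2)*(a - 1)*(a + 1)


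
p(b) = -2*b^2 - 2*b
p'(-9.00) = 34.00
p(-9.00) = -144.00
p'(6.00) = -26.00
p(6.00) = -84.00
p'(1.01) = -6.04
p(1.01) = -4.06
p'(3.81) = -17.24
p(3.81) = -36.65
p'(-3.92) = 13.68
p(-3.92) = -22.89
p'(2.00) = -10.00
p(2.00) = -12.00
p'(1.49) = -7.96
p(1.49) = -7.42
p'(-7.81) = 29.24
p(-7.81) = -106.37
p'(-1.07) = 2.28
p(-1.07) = -0.15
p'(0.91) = -5.64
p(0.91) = -3.48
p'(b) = -4*b - 2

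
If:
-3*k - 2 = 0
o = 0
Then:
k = -2/3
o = 0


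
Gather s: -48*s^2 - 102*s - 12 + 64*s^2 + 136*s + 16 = 16*s^2 + 34*s + 4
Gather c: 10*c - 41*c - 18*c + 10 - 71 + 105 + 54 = 98 - 49*c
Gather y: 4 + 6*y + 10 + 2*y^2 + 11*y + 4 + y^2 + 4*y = 3*y^2 + 21*y + 18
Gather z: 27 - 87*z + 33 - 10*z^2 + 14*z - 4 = -10*z^2 - 73*z + 56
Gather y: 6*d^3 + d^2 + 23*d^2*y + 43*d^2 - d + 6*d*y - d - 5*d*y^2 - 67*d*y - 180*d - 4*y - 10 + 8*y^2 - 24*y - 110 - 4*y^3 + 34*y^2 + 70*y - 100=6*d^3 + 44*d^2 - 182*d - 4*y^3 + y^2*(42 - 5*d) + y*(23*d^2 - 61*d + 42) - 220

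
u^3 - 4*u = u*(u - 2)*(u + 2)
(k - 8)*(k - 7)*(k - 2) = k^3 - 17*k^2 + 86*k - 112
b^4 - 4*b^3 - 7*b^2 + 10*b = b*(b - 5)*(b - 1)*(b + 2)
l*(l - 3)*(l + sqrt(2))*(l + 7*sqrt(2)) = l^4 - 3*l^3 + 8*sqrt(2)*l^3 - 24*sqrt(2)*l^2 + 14*l^2 - 42*l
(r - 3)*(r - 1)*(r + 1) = r^3 - 3*r^2 - r + 3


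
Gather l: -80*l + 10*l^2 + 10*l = 10*l^2 - 70*l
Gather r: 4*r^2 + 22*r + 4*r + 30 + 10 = 4*r^2 + 26*r + 40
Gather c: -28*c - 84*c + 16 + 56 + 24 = 96 - 112*c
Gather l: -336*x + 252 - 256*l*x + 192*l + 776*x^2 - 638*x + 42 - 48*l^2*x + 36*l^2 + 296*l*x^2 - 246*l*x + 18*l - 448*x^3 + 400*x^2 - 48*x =l^2*(36 - 48*x) + l*(296*x^2 - 502*x + 210) - 448*x^3 + 1176*x^2 - 1022*x + 294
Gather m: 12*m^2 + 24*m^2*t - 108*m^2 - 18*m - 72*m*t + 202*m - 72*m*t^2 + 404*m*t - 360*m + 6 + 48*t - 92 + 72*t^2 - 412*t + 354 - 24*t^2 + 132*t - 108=m^2*(24*t - 96) + m*(-72*t^2 + 332*t - 176) + 48*t^2 - 232*t + 160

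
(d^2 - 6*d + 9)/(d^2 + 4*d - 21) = (d - 3)/(d + 7)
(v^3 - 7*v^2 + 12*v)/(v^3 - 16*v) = (v - 3)/(v + 4)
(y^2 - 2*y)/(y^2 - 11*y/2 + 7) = 2*y/(2*y - 7)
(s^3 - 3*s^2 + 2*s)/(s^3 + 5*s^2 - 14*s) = (s - 1)/(s + 7)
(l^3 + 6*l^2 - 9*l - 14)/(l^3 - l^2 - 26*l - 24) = (l^2 + 5*l - 14)/(l^2 - 2*l - 24)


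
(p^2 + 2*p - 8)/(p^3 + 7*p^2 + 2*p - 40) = 1/(p + 5)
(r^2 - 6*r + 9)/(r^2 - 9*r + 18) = (r - 3)/(r - 6)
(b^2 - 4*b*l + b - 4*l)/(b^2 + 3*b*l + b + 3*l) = (b - 4*l)/(b + 3*l)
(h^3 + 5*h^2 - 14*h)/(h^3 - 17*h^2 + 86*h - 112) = h*(h + 7)/(h^2 - 15*h + 56)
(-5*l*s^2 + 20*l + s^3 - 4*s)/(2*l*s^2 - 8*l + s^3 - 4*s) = (-5*l + s)/(2*l + s)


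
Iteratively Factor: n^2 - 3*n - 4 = (n - 4)*(n + 1)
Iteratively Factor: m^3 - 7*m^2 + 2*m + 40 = (m - 5)*(m^2 - 2*m - 8) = (m - 5)*(m + 2)*(m - 4)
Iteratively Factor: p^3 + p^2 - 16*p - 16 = (p - 4)*(p^2 + 5*p + 4) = (p - 4)*(p + 1)*(p + 4)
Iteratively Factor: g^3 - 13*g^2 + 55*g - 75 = (g - 5)*(g^2 - 8*g + 15) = (g - 5)^2*(g - 3)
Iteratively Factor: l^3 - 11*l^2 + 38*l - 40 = (l - 2)*(l^2 - 9*l + 20) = (l - 5)*(l - 2)*(l - 4)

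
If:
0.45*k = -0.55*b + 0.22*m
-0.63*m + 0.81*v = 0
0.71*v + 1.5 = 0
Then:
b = -0.818181818181818*k - 1.08651911468813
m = -2.72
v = -2.11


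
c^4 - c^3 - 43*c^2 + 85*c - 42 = (c - 6)*(c - 1)^2*(c + 7)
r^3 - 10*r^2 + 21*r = r*(r - 7)*(r - 3)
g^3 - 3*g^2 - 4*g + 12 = (g - 3)*(g - 2)*(g + 2)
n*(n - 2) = n^2 - 2*n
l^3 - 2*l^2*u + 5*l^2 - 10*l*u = l*(l + 5)*(l - 2*u)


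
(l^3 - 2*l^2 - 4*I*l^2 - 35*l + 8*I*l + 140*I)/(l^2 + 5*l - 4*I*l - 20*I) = l - 7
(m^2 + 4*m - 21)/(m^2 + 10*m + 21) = (m - 3)/(m + 3)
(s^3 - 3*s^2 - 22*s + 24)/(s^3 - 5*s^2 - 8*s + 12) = (s + 4)/(s + 2)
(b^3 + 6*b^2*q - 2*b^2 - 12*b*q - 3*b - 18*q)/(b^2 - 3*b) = b + 6*q + 1 + 6*q/b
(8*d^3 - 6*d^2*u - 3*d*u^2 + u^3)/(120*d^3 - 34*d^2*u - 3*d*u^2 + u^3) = (-2*d^2 + d*u + u^2)/(-30*d^2 + d*u + u^2)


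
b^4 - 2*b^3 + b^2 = b^2*(b - 1)^2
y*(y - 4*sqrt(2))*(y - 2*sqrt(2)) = y^3 - 6*sqrt(2)*y^2 + 16*y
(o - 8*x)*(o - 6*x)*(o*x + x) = o^3*x - 14*o^2*x^2 + o^2*x + 48*o*x^3 - 14*o*x^2 + 48*x^3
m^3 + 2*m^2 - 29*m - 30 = (m - 5)*(m + 1)*(m + 6)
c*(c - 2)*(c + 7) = c^3 + 5*c^2 - 14*c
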